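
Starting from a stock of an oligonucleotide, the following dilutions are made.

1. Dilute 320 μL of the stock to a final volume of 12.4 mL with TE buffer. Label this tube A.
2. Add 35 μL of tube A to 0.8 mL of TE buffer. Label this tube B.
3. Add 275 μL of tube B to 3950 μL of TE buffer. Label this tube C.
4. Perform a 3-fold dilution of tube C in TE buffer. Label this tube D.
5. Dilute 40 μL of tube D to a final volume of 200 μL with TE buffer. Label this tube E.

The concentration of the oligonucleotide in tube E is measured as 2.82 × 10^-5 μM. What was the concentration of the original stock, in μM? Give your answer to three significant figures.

Step 1: 320 μL brought to 12.4 mL → factor 12400/320 = 38.75
Step 2: 35 μL + 0.8 mL = 835 μL total → factor 835/35 = 23.857
Step 3: 275 μL + 3950 μL = 4225 μL total → factor 4225/275 = 15.364
Step 4: 3-fold → factor 3
Step 5: 40 μL brought to 200 μL → factor 200/40 = 5
Overall dilution factor = 38.75 × 23.857 × 15.364 × 3 × 5 = 2.1305 × 10^5
Stock = 2.82 × 10^-5 μM × 2.1305 × 10^5 = 6.01 μM

6.01 μM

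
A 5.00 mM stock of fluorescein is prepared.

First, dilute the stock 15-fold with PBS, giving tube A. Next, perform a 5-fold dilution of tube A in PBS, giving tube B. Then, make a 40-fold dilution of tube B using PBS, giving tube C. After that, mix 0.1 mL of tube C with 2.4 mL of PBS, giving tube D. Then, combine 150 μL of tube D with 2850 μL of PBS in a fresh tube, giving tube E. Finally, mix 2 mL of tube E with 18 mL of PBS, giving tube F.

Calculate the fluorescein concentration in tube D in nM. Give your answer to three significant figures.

66.7 nM

Step 1: 15-fold → factor 15
Step 2: 5-fold → factor 5
Step 3: 40-fold → factor 40
Step 4: 0.1 mL + 2.4 mL = 2.5 mL total → factor 2.5/0.1 = 25
Dilution factor through tube D = 15 × 5 × 40 × 25 = 75000
[tube D] = 5.00 mM / 75000 = 6.667 × 10^-5 mM = 66.7 nM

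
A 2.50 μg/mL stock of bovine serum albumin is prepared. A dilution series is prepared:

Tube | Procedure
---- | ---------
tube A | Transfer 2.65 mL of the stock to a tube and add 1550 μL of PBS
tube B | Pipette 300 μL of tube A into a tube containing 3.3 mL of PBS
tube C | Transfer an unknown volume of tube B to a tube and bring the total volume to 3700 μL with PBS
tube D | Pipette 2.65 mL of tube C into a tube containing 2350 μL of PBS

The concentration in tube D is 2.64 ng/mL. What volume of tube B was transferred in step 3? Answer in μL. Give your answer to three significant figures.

140 μL

Step 1: 2.65 mL + 1550 μL = 4.2 mL total → factor 4.2/2.65 = 1.5849
Step 2: 300 μL + 3.3 mL = 3600 μL total → factor 3600/300 = 12
Step 3: v brought to 3700 μL → factor = 3700 μL/v
Step 4: 2.65 mL + 2350 μL = 5 mL total → factor 5/2.65 = 1.8868
Product of known-step factors = 35.885
Overall factor = 2.50 μg/mL / (2.64 ng/mL) = 946.97
Step-3 factor = 946.97 / 35.885 = 26.389
v = 3700 μL / 26.389 = 140 μL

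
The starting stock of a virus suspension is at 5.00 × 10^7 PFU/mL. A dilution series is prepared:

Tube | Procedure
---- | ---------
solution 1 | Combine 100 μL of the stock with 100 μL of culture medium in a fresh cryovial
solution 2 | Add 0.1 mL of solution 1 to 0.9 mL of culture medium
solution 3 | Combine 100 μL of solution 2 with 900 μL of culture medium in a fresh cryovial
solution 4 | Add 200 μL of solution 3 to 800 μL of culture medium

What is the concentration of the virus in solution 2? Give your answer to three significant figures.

2.50 × 10^6 PFU/mL

Step 1: 100 μL + 100 μL = 200 μL total → factor 200/100 = 2
Step 2: 0.1 mL + 0.9 mL = 1 mL total → factor 1/0.1 = 10
Dilution factor through solution 2 = 2 × 10 = 20
[solution 2] = 5.00 × 10^7 PFU/mL / 20 = 2.50 × 10^6 PFU/mL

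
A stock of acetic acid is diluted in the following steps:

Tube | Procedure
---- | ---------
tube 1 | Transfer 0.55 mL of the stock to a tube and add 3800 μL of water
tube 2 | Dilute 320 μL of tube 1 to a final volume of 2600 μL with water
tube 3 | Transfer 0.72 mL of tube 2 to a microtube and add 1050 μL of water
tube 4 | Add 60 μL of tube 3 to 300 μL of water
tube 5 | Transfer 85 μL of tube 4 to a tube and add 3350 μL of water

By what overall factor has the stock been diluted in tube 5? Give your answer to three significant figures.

Step 1: 0.55 mL + 3800 μL = 4.35 mL total → factor 4.35/0.55 = 7.9091
Step 2: 320 μL brought to 2600 μL → factor 2600/320 = 8.125
Step 3: 0.72 mL + 1050 μL = 1.77 mL total → factor 1.77/0.72 = 2.4583
Step 4: 60 μL + 300 μL = 360 μL total → factor 360/60 = 6
Step 5: 85 μL + 3350 μL = 3435 μL total → factor 3435/85 = 40.412
Overall dilution factor = 7.9091 × 8.125 × 2.4583 × 6 × 40.412 = 38304

3.83 × 10^4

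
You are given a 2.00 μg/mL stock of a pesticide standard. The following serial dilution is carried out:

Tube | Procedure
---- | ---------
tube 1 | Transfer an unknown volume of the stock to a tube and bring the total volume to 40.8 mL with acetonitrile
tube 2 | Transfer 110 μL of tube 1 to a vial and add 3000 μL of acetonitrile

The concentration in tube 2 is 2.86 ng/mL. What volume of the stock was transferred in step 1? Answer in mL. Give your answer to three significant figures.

1.65 mL

Step 1: v brought to 40.8 mL → factor = 40.8 mL/v
Step 2: 110 μL + 3000 μL = 3110 μL total → factor 3110/110 = 28.273
Product of known-step factors = 28.273
Overall factor = 2.00 μg/mL / (2.86 ng/mL) = 699.3
Step-1 factor = 699.3 / 28.273 = 24.734
v = 40.8 mL / 24.734 = 1.65 mL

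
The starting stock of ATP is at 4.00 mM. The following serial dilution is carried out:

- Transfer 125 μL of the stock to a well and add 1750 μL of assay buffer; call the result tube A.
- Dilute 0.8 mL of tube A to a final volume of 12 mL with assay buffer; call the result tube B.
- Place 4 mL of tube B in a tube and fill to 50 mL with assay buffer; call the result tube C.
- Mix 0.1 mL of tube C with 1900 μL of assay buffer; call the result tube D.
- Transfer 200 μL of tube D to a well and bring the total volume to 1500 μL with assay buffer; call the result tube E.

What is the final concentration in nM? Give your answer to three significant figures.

Step 1: 125 μL + 1750 μL = 1875 μL total → factor 1875/125 = 15
Step 2: 0.8 mL brought to 12 mL → factor 12/0.8 = 15
Step 3: 4 mL brought to 50 mL → factor 50/4 = 12.5
Step 4: 0.1 mL + 1900 μL = 2 mL total → factor 2/0.1 = 20
Step 5: 200 μL brought to 1500 μL → factor 1500/200 = 7.5
Overall dilution factor = 15 × 15 × 12.5 × 20 × 7.5 = 4.2188 × 10^5
Final = 4.00 mM / 4.2188 × 10^5 = 9.481 × 10^-6 mM = 9.48 nM

9.48 nM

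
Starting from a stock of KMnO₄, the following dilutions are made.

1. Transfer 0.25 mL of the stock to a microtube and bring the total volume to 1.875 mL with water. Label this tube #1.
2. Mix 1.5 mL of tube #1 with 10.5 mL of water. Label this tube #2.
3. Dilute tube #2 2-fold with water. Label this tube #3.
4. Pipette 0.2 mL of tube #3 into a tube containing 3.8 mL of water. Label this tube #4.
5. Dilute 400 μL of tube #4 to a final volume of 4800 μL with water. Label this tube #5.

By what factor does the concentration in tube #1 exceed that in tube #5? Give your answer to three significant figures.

Step 1: 0.25 mL brought to 1.875 mL → factor 1.875/0.25 = 7.5
Step 2: 1.5 mL + 10.5 mL = 12 mL total → factor 12/1.5 = 8
Step 3: 2-fold → factor 2
Step 4: 0.2 mL + 3.8 mL = 4 mL total → factor 4/0.2 = 20
Step 5: 400 μL brought to 4800 μL → factor 4800/400 = 12
Dilution factor to tube #1 = 7.5; to tube #5 = 28800
[tube #1]/[tube #5] = (factor to tube #5)/(factor to tube #1) = 28800/7.5 = 3.84 × 10^3

3.84 × 10^3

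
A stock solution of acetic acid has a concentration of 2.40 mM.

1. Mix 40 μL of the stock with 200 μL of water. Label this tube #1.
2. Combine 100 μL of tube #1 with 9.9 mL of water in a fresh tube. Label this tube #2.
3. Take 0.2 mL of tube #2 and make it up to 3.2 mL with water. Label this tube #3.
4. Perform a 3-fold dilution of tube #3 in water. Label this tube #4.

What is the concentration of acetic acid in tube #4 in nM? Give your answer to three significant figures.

Step 1: 40 μL + 200 μL = 240 μL total → factor 240/40 = 6
Step 2: 100 μL + 9.9 mL = 10000 μL total → factor 10000/100 = 100
Step 3: 0.2 mL brought to 3.2 mL → factor 3.2/0.2 = 16
Step 4: 3-fold → factor 3
Overall dilution factor = 6 × 100 × 16 × 3 = 28800
Final = 2.40 mM / 28800 = 8.333 × 10^-5 mM = 83.3 nM

83.3 nM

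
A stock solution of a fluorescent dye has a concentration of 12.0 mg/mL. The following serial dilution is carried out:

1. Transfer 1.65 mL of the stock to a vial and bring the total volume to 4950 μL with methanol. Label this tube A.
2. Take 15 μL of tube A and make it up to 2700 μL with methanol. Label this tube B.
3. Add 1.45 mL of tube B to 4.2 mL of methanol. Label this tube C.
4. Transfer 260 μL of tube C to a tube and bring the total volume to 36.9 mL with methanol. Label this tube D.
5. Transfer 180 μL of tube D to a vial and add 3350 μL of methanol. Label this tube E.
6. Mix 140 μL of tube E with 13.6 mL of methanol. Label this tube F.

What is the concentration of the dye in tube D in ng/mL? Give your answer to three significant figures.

Step 1: 1.65 mL brought to 4950 μL → factor 4.95/1.65 = 3
Step 2: 15 μL brought to 2700 μL → factor 2700/15 = 180
Step 3: 1.45 mL + 4.2 mL = 5.65 mL total → factor 5.65/1.45 = 3.8966
Step 4: 260 μL brought to 36.9 mL → factor 36900/260 = 141.92
Dilution factor through tube D = 3 × 180 × 3.8966 × 141.92 = 2.9863 × 10^5
[tube D] = 12.0 mg/mL / 2.9863 × 10^5 = 4.018 × 10^-5 mg/mL = 40.2 ng/mL

40.2 ng/mL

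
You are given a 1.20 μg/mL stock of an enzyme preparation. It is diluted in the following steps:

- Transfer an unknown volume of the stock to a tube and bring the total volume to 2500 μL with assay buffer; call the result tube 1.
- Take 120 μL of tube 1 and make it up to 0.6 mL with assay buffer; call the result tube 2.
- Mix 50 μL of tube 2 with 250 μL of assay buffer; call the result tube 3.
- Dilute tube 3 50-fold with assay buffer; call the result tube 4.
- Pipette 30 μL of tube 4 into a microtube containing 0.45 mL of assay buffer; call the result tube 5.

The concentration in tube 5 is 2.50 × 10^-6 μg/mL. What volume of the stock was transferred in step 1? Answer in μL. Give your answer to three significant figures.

125 μL

Step 1: v brought to 2500 μL → factor = 2500 μL/v
Step 2: 120 μL brought to 0.6 mL → factor 600/120 = 5
Step 3: 50 μL + 250 μL = 300 μL total → factor 300/50 = 6
Step 4: 50-fold → factor 50
Step 5: 30 μL + 0.45 mL = 480 μL total → factor 480/30 = 16
Product of known-step factors = 24000
Overall factor = 1.20 μg/mL / (2.50 × 10^-6 μg/mL) = 4.8 × 10^5
Step-1 factor = 4.8 × 10^5 / 24000 = 20
v = 2500 μL / 20 = 125 μL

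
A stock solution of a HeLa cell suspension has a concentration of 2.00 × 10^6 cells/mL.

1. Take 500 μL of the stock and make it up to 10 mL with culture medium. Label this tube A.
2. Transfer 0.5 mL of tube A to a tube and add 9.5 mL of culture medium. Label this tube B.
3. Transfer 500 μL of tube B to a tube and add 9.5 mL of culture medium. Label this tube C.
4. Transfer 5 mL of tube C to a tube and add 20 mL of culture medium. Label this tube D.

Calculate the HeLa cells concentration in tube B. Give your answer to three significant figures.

5.00 × 10^3 cells/mL

Step 1: 500 μL brought to 10 mL → factor 10000/500 = 20
Step 2: 0.5 mL + 9.5 mL = 10 mL total → factor 10/0.5 = 20
Dilution factor through tube B = 20 × 20 = 400
[tube B] = 2.00 × 10^6 cells/mL / 400 = 5.00 × 10^3 cells/mL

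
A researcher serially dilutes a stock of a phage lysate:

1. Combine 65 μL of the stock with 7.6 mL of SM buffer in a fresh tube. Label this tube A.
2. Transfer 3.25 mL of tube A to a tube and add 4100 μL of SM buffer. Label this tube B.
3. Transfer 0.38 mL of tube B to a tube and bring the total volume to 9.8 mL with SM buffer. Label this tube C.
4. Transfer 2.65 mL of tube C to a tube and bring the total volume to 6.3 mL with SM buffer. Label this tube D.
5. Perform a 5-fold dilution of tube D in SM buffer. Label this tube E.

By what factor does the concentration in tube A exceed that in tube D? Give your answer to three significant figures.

Step 1: 65 μL + 7.6 mL = 7665 μL total → factor 7665/65 = 117.92
Step 2: 3.25 mL + 4100 μL = 7.35 mL total → factor 7.35/3.25 = 2.2615
Step 3: 0.38 mL brought to 9.8 mL → factor 9.8/0.38 = 25.789
Step 4: 2.65 mL brought to 6.3 mL → factor 6.3/2.65 = 2.3774
Dilution factor to tube A = 117.92; to tube D = 16351
[tube A]/[tube D] = (factor to tube D)/(factor to tube A) = 16351/117.92 = 139

139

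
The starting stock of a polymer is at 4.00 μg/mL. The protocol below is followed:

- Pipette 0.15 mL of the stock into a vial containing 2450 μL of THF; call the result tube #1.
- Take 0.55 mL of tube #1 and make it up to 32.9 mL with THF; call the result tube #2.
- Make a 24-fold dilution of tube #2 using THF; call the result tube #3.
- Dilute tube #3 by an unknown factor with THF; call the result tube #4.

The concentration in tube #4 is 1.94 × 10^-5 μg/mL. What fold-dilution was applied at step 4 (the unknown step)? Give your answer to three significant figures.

8.29-fold

Step 1: 0.15 mL + 2450 μL = 2.6 mL total → factor 2.6/0.15 = 17.333
Step 2: 0.55 mL brought to 32.9 mL → factor 32.9/0.55 = 59.818
Step 3: 24-fold → factor 24
Step 4: unknown factor x
Product of known-step factors = 24884
Overall factor = 4.00 μg/mL / (1.94 × 10^-5 μg/mL) = 2.0619 × 10^5
x = 2.0619 × 10^5 / 24884 = 8.29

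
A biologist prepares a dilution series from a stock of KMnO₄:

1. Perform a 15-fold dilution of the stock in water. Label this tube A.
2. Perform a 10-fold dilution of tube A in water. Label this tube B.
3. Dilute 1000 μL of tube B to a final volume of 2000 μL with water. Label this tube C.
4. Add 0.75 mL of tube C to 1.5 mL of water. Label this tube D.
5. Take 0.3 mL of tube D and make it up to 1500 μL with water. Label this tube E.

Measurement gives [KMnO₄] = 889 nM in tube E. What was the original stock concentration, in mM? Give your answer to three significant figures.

Step 1: 15-fold → factor 15
Step 2: 10-fold → factor 10
Step 3: 1000 μL brought to 2000 μL → factor 2000/1000 = 2
Step 4: 0.75 mL + 1.5 mL = 2.25 mL total → factor 2.25/0.75 = 3
Step 5: 0.3 mL brought to 1500 μL → factor 1.5/0.3 = 5
Overall dilution factor = 15 × 10 × 2 × 3 × 5 = 4500
Stock = 889 nM × 4500 = 4.000 × 10^6 nM = 4.00 mM

4.00 mM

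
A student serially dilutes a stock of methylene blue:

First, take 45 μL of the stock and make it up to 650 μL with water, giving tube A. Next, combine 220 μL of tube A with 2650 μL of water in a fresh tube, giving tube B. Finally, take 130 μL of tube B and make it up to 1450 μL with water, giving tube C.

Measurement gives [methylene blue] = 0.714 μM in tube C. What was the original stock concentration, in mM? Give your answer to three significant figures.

1.50 mM

Step 1: 45 μL brought to 650 μL → factor 650/45 = 14.444
Step 2: 220 μL + 2650 μL = 2870 μL total → factor 2870/220 = 13.045
Step 3: 130 μL brought to 1450 μL → factor 1450/130 = 11.154
Overall dilution factor = 14.444 × 13.045 × 11.154 = 2101.8
Stock = 0.714 μM × 2101.8 = 1501 μM = 1.50 mM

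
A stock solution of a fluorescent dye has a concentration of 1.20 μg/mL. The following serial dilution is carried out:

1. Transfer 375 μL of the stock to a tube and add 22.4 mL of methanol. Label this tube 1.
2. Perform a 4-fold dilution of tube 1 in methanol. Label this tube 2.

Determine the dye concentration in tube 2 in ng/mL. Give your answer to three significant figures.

Step 1: 375 μL + 22.4 mL = 22775 μL total → factor 22775/375 = 60.733
Step 2: 4-fold → factor 4
Overall dilution factor = 60.733 × 4 = 242.93
Final = 1.20 μg/mL / 242.93 = 0.004940 μg/mL = 4.94 ng/mL

4.94 ng/mL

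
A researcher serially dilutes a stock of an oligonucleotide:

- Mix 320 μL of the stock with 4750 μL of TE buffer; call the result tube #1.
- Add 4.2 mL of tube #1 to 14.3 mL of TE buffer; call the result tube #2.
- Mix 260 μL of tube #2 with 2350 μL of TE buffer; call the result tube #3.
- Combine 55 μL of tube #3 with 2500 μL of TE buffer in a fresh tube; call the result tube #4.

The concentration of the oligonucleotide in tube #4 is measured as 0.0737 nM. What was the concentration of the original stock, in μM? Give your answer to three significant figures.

Step 1: 320 μL + 4750 μL = 5070 μL total → factor 5070/320 = 15.844
Step 2: 4.2 mL + 14.3 mL = 18.5 mL total → factor 18.5/4.2 = 4.4048
Step 3: 260 μL + 2350 μL = 2610 μL total → factor 2610/260 = 10.038
Step 4: 55 μL + 2500 μL = 2555 μL total → factor 2555/55 = 46.455
Overall dilution factor = 15.844 × 4.4048 × 10.038 × 46.455 = 32544
Stock = 0.0737 nM × 32544 = 2399 nM = 2.40 μM

2.40 μM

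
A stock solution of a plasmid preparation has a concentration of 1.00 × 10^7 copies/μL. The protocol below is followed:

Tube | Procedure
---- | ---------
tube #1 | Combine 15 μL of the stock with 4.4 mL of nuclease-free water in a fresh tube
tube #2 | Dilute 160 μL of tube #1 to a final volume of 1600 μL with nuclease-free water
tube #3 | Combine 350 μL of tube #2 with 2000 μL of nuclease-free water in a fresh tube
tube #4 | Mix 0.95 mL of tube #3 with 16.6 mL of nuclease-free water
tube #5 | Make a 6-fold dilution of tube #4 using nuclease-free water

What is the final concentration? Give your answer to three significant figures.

Step 1: 15 μL + 4.4 mL = 4415 μL total → factor 4415/15 = 294.33
Step 2: 160 μL brought to 1600 μL → factor 1600/160 = 10
Step 3: 350 μL + 2000 μL = 2350 μL total → factor 2350/350 = 6.7143
Step 4: 0.95 mL + 16.6 mL = 17.55 mL total → factor 17.55/0.95 = 18.474
Step 5: 6-fold → factor 6
Overall dilution factor = 294.33 × 10 × 6.7143 × 18.474 × 6 = 2.1905 × 10^6
Final = 1.00 × 10^7 copies/μL / 2.1905 × 10^6 = 4.57 copies/μL

4.57 copies/μL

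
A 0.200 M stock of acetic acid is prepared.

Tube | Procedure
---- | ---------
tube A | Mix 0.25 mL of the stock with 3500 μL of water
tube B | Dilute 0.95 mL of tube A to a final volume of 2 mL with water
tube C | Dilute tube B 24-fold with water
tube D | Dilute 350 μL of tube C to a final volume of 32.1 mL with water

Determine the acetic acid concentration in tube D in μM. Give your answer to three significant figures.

2.88 μM

Step 1: 0.25 mL + 3500 μL = 3.75 mL total → factor 3.75/0.25 = 15
Step 2: 0.95 mL brought to 2 mL → factor 2/0.95 = 2.1053
Step 3: 24-fold → factor 24
Step 4: 350 μL brought to 32.1 mL → factor 32100/350 = 91.714
Overall dilution factor = 15 × 2.1053 × 24 × 91.714 = 69510
Final = 0.200 M / 69510 = 2.877 × 10^-6 M = 2.88 μM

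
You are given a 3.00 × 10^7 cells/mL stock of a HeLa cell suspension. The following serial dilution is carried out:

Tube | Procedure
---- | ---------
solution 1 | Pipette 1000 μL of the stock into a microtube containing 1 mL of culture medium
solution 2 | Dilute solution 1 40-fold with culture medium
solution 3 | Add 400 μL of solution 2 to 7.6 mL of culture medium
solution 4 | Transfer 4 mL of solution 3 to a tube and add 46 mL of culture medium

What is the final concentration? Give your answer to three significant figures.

Step 1: 1000 μL + 1 mL = 2000 μL total → factor 2000/1000 = 2
Step 2: 40-fold → factor 40
Step 3: 400 μL + 7.6 mL = 8000 μL total → factor 8000/400 = 20
Step 4: 4 mL + 46 mL = 50 mL total → factor 50/4 = 12.5
Overall dilution factor = 2 × 40 × 20 × 12.5 = 20000
Final = 3.00 × 10^7 cells/mL / 20000 = 1.50 × 10^3 cells/mL

1.50 × 10^3 cells/mL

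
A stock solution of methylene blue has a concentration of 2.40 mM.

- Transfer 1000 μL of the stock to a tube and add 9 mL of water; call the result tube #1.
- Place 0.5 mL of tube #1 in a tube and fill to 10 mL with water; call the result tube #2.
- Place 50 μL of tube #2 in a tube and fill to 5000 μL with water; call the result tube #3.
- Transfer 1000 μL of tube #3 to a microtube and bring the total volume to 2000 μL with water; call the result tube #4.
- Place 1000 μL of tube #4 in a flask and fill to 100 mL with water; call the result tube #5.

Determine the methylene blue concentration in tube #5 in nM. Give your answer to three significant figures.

0.600 nM

Step 1: 1000 μL + 9 mL = 10000 μL total → factor 10000/1000 = 10
Step 2: 0.5 mL brought to 10 mL → factor 10/0.5 = 20
Step 3: 50 μL brought to 5000 μL → factor 5000/50 = 100
Step 4: 1000 μL brought to 2000 μL → factor 2000/1000 = 2
Step 5: 1000 μL brought to 100 mL → factor 1 × 10^5/1000 = 100
Overall dilution factor = 10 × 20 × 100 × 2 × 100 = 4 × 10^6
Final = 2.40 mM / 4 × 10^6 = 6.000 × 10^-7 mM = 0.600 nM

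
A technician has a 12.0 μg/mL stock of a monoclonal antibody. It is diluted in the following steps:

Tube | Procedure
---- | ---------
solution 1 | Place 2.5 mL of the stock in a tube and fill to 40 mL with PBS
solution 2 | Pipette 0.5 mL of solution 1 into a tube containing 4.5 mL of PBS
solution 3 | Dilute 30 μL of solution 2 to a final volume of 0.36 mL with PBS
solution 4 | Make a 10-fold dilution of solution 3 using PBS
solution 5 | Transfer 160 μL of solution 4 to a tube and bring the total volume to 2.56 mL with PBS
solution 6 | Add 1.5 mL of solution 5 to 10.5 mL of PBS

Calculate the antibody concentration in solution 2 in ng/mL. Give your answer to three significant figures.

75.0 ng/mL

Step 1: 2.5 mL brought to 40 mL → factor 40/2.5 = 16
Step 2: 0.5 mL + 4.5 mL = 5 mL total → factor 5/0.5 = 10
Dilution factor through solution 2 = 16 × 10 = 160
[solution 2] = 12.0 μg/mL / 160 = 0.07500 μg/mL = 75.0 ng/mL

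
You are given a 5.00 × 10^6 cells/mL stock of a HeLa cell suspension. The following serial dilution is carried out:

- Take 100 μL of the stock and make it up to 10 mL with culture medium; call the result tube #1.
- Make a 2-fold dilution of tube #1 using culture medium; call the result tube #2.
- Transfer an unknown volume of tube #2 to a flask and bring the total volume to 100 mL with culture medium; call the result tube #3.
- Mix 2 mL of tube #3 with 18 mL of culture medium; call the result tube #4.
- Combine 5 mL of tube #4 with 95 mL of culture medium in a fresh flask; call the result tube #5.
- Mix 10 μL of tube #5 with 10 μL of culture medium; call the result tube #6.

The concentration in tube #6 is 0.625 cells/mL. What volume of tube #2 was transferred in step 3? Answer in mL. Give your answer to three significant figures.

Step 1: 100 μL brought to 10 mL → factor 10000/100 = 100
Step 2: 2-fold → factor 2
Step 3: v brought to 100 mL → factor = 100 mL/v
Step 4: 2 mL + 18 mL = 20 mL total → factor 20/2 = 10
Step 5: 5 mL + 95 mL = 100 mL total → factor 100/5 = 20
Step 6: 10 μL + 10 μL = 20 μL total → factor 20/10 = 2
Product of known-step factors = 80000
Overall factor = 5.00 × 10^6 cells/mL / (0.625 cells/mL) = 8 × 10^6
Step-3 factor = 8 × 10^6 / 80000 = 100
v = 100 mL / 100 = 1.00 mL

1.00 mL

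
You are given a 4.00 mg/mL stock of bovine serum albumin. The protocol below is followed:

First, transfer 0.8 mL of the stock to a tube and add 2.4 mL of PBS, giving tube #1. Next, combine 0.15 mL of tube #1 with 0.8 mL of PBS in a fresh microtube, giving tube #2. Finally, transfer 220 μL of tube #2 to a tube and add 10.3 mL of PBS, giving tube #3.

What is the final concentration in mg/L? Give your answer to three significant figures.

Step 1: 0.8 mL + 2.4 mL = 3.2 mL total → factor 3.2/0.8 = 4
Step 2: 0.15 mL + 0.8 mL = 0.95 mL total → factor 0.95/0.15 = 6.3333
Step 3: 220 μL + 10.3 mL = 10520 μL total → factor 10520/220 = 47.818
Overall dilution factor = 4 × 6.3333 × 47.818 = 1211.4
Final = 4.00 mg/mL / 1211.4 = 0.003302 mg/mL = 3.30 mg/L

3.30 mg/L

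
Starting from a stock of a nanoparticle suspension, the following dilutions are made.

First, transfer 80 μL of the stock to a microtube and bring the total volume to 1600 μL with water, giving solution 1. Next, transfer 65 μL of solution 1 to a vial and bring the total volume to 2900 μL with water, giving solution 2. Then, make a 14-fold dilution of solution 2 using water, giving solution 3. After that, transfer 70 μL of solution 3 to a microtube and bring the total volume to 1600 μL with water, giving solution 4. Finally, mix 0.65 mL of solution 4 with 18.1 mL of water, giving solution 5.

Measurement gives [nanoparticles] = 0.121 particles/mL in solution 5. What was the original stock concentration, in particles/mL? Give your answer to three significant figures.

9.97 × 10^5 particles/mL

Step 1: 80 μL brought to 1600 μL → factor 1600/80 = 20
Step 2: 65 μL brought to 2900 μL → factor 2900/65 = 44.615
Step 3: 14-fold → factor 14
Step 4: 70 μL brought to 1600 μL → factor 1600/70 = 22.857
Step 5: 0.65 mL + 18.1 mL = 18.75 mL total → factor 18.75/0.65 = 28.846
Overall dilution factor = 20 × 44.615 × 14 × 22.857 × 28.846 = 8.2367 × 10^6
Stock = 0.121 particles/mL × 8.2367 × 10^6 = 9.97 × 10^5 particles/mL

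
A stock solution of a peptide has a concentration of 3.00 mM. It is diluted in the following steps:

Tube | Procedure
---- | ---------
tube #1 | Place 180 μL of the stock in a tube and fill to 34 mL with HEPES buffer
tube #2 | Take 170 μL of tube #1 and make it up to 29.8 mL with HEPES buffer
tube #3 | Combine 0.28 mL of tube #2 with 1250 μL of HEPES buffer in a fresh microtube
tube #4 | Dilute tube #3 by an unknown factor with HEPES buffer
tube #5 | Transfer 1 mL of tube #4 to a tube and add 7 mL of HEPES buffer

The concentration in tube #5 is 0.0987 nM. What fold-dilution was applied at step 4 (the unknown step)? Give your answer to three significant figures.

21.0-fold

Step 1: 180 μL brought to 34 mL → factor 34000/180 = 188.89
Step 2: 170 μL brought to 29.8 mL → factor 29800/170 = 175.29
Step 3: 0.28 mL + 1250 μL = 1.53 mL total → factor 1.53/0.28 = 5.4643
Step 4: unknown factor x
Step 5: 1 mL + 7 mL = 8 mL total → factor 8/1 = 8
Product of known-step factors = 1.4474 × 10^6
Overall factor = 3.00 mM / (0.0987 nM) = 3.0395 × 10^7
x = 3.0395 × 10^7 / 1.4474 × 10^6 = 21.0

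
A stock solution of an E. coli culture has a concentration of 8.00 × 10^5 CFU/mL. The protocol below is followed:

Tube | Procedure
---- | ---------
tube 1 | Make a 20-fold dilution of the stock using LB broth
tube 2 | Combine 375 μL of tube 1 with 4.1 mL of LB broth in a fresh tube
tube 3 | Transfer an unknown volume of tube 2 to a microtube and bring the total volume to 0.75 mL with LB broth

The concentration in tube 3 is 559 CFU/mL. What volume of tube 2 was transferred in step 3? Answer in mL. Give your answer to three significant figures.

0.125 mL

Step 1: 20-fold → factor 20
Step 2: 375 μL + 4.1 mL = 4475 μL total → factor 4475/375 = 11.933
Step 3: v brought to 0.75 mL → factor = 0.75 mL/v
Product of known-step factors = 238.67
Overall factor = 8.00 × 10^5 CFU/mL / (559 CFU/mL) = 1431.1
Step-3 factor = 1431.1 / 238.67 = 5.9963
v = 0.75 mL / 5.9963 = 0.125 mL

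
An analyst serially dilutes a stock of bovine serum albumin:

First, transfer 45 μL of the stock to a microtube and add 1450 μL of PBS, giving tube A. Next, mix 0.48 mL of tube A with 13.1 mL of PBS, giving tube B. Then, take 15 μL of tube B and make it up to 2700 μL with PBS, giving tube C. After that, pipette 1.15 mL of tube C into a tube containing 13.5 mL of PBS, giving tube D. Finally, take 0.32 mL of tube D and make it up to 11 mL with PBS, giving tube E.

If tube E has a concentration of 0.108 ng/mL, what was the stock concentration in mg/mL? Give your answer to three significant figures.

Step 1: 45 μL + 1450 μL = 1495 μL total → factor 1495/45 = 33.222
Step 2: 0.48 mL + 13.1 mL = 13.58 mL total → factor 13.58/0.48 = 28.292
Step 3: 15 μL brought to 2700 μL → factor 2700/15 = 180
Step 4: 1.15 mL + 13.5 mL = 14.65 mL total → factor 14.65/1.15 = 12.739
Step 5: 0.32 mL brought to 11 mL → factor 11/0.32 = 34.375
Overall dilution factor = 33.222 × 28.292 × 180 × 12.739 × 34.375 = 7.4087 × 10^7
Stock = 0.108 ng/mL × 7.4087 × 10^7 = 8.001 × 10^6 ng/mL = 8.00 mg/mL

8.00 mg/mL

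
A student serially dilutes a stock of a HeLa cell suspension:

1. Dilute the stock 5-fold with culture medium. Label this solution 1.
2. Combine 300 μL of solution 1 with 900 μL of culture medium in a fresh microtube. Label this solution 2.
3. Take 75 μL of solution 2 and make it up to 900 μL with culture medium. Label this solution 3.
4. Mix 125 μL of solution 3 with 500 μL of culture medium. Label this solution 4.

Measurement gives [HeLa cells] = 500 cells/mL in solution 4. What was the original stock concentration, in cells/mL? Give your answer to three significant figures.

Step 1: 5-fold → factor 5
Step 2: 300 μL + 900 μL = 1200 μL total → factor 1200/300 = 4
Step 3: 75 μL brought to 900 μL → factor 900/75 = 12
Step 4: 125 μL + 500 μL = 625 μL total → factor 625/125 = 5
Overall dilution factor = 5 × 4 × 12 × 5 = 1200
Stock = 500 cells/mL × 1200 = 6.00 × 10^5 cells/mL

6.00 × 10^5 cells/mL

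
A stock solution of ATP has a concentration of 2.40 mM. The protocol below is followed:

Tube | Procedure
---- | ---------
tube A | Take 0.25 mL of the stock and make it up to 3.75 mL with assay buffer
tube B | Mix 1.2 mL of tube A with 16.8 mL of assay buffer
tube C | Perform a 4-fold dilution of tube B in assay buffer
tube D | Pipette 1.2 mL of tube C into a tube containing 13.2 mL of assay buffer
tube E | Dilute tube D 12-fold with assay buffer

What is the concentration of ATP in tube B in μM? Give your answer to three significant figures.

Step 1: 0.25 mL brought to 3.75 mL → factor 3.75/0.25 = 15
Step 2: 1.2 mL + 16.8 mL = 18 mL total → factor 18/1.2 = 15
Dilution factor through tube B = 15 × 15 = 225
[tube B] = 2.40 mM / 225 = 0.01067 mM = 10.7 μM

10.7 μM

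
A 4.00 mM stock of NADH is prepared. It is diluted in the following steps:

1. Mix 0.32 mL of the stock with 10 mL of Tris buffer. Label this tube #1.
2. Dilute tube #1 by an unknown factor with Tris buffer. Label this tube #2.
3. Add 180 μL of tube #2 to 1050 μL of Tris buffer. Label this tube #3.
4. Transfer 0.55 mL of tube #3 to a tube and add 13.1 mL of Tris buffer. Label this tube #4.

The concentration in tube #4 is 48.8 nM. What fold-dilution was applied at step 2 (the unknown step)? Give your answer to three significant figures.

15.0-fold

Step 1: 0.32 mL + 10 mL = 10.32 mL total → factor 10.32/0.32 = 32.25
Step 2: unknown factor x
Step 3: 180 μL + 1050 μL = 1230 μL total → factor 1230/180 = 6.8333
Step 4: 0.55 mL + 13.1 mL = 13.65 mL total → factor 13.65/0.55 = 24.818
Product of known-step factors = 5469.3
Overall factor = 4.00 mM / (48.8 nM) = 81967
x = 81967 / 5469.3 = 15.0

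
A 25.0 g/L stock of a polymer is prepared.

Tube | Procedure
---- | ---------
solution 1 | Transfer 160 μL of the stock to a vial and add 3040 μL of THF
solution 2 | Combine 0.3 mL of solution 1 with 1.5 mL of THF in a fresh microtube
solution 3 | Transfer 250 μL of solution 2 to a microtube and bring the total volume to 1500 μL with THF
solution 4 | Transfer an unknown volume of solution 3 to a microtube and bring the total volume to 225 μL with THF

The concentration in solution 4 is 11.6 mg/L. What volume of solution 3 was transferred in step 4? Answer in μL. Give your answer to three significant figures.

Step 1: 160 μL + 3040 μL = 3200 μL total → factor 3200/160 = 20
Step 2: 0.3 mL + 1.5 mL = 1.8 mL total → factor 1.8/0.3 = 6
Step 3: 250 μL brought to 1500 μL → factor 1500/250 = 6
Step 4: v brought to 225 μL → factor = 225 μL/v
Product of known-step factors = 720
Overall factor = 25.0 g/L / (11.6 mg/L) = 2155.2
Step-4 factor = 2155.2 / 720 = 2.9933
v = 225 μL / 2.9933 = 75.2 μL

75.2 μL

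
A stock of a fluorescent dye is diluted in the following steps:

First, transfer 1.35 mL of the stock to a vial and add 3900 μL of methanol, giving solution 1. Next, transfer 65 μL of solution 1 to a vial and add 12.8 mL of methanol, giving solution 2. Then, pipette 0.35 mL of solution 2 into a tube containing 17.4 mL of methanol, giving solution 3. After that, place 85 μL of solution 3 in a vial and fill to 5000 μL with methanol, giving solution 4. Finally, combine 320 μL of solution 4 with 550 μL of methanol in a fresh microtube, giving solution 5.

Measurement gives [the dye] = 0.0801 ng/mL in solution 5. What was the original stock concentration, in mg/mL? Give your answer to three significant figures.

Step 1: 1.35 mL + 3900 μL = 5.25 mL total → factor 5.25/1.35 = 3.8889
Step 2: 65 μL + 12.8 mL = 12865 μL total → factor 12865/65 = 197.92
Step 3: 0.35 mL + 17.4 mL = 17.75 mL total → factor 17.75/0.35 = 50.714
Step 4: 85 μL brought to 5000 μL → factor 5000/85 = 58.824
Step 5: 320 μL + 550 μL = 870 μL total → factor 870/320 = 2.7188
Overall dilution factor = 3.8889 × 197.92 × 50.714 × 58.824 × 2.7188 = 6.2427 × 10^6
Stock = 0.0801 ng/mL × 6.2427 × 10^6 = 5.000 × 10^5 ng/mL = 0.500 mg/mL

0.500 mg/mL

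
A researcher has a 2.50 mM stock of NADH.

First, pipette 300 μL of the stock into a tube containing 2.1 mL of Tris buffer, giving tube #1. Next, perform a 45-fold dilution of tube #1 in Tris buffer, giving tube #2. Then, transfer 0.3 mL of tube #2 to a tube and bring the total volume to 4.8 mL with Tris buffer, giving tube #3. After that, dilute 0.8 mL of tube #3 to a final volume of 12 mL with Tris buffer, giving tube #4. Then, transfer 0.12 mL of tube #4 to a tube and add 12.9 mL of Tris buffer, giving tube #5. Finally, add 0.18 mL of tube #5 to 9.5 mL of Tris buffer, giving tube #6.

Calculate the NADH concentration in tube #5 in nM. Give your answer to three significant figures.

0.267 nM

Step 1: 300 μL + 2.1 mL = 2400 μL total → factor 2400/300 = 8
Step 2: 45-fold → factor 45
Step 3: 0.3 mL brought to 4.8 mL → factor 4.8/0.3 = 16
Step 4: 0.8 mL brought to 12 mL → factor 12/0.8 = 15
Step 5: 0.12 mL + 12.9 mL = 13.02 mL total → factor 13.02/0.12 = 108.5
Dilution factor through tube #5 = 8 × 45 × 16 × 15 × 108.5 = 9.3744 × 10^6
[tube #5] = 2.50 mM / 9.3744 × 10^6 = 2.667 × 10^-7 mM = 0.267 nM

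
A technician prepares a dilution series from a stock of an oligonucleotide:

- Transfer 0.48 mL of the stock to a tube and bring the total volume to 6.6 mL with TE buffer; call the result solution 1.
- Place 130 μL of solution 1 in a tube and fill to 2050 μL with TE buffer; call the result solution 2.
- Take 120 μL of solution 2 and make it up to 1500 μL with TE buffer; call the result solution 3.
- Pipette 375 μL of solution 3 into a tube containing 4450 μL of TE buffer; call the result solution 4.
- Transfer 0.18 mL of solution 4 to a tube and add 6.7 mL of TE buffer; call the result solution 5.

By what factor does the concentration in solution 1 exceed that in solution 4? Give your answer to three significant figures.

Step 1: 0.48 mL brought to 6.6 mL → factor 6.6/0.48 = 13.75
Step 2: 130 μL brought to 2050 μL → factor 2050/130 = 15.769
Step 3: 120 μL brought to 1500 μL → factor 1500/120 = 12.5
Step 4: 375 μL + 4450 μL = 4825 μL total → factor 4825/375 = 12.867
Dilution factor to solution 1 = 13.75; to solution 4 = 34873
[solution 1]/[solution 4] = (factor to solution 4)/(factor to solution 1) = 34873/13.75 = 2.54 × 10^3

2.54 × 10^3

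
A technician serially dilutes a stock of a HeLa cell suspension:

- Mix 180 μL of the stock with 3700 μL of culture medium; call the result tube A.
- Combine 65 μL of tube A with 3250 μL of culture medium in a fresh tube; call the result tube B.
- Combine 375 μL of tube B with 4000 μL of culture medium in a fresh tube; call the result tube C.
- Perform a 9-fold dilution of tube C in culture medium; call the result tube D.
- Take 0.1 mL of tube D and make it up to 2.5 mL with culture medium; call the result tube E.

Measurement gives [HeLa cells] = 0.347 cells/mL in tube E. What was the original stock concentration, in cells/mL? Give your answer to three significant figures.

1.00 × 10^6 cells/mL

Step 1: 180 μL + 3700 μL = 3880 μL total → factor 3880/180 = 21.556
Step 2: 65 μL + 3250 μL = 3315 μL total → factor 3315/65 = 51
Step 3: 375 μL + 4000 μL = 4375 μL total → factor 4375/375 = 11.667
Step 4: 9-fold → factor 9
Step 5: 0.1 mL brought to 2.5 mL → factor 2.5/0.1 = 25
Overall dilution factor = 21.556 × 51 × 11.667 × 9 × 25 = 2.8858 × 10^6
Stock = 0.347 cells/mL × 2.8858 × 10^6 = 1.00 × 10^6 cells/mL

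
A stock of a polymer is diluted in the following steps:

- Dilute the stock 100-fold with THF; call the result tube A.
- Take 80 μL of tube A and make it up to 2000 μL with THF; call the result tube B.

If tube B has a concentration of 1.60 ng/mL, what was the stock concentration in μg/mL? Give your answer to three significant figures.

Step 1: 100-fold → factor 100
Step 2: 80 μL brought to 2000 μL → factor 2000/80 = 25
Overall dilution factor = 100 × 25 = 2500
Stock = 1.60 ng/mL × 2500 = 4000 ng/mL = 4.00 μg/mL

4.00 μg/mL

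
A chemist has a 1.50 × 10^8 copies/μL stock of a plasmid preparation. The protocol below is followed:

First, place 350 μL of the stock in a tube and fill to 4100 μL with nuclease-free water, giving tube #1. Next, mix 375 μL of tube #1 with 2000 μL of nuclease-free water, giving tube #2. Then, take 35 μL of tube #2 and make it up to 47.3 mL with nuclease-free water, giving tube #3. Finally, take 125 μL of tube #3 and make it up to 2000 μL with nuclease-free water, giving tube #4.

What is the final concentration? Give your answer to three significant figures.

93.5 copies/μL

Step 1: 350 μL brought to 4100 μL → factor 4100/350 = 11.714
Step 2: 375 μL + 2000 μL = 2375 μL total → factor 2375/375 = 6.3333
Step 3: 35 μL brought to 47.3 mL → factor 47300/35 = 1351.4
Step 4: 125 μL brought to 2000 μL → factor 2000/125 = 16
Overall dilution factor = 11.714 × 6.3333 × 1351.4 × 16 = 1.6042 × 10^6
Final = 1.50 × 10^8 copies/μL / 1.6042 × 10^6 = 93.5 copies/μL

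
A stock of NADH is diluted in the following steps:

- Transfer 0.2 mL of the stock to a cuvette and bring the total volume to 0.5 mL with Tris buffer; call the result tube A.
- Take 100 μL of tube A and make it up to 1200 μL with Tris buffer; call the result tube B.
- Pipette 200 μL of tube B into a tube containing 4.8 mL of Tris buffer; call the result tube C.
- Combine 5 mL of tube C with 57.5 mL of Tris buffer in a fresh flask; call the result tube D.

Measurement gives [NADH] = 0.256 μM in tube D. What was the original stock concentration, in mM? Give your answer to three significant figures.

Step 1: 0.2 mL brought to 0.5 mL → factor 0.5/0.2 = 2.5
Step 2: 100 μL brought to 1200 μL → factor 1200/100 = 12
Step 3: 200 μL + 4.8 mL = 5000 μL total → factor 5000/200 = 25
Step 4: 5 mL + 57.5 mL = 62.5 mL total → factor 62.5/5 = 12.5
Overall dilution factor = 2.5 × 12 × 25 × 12.5 = 9375
Stock = 0.256 μM × 9375 = 2400 μM = 2.40 mM

2.40 mM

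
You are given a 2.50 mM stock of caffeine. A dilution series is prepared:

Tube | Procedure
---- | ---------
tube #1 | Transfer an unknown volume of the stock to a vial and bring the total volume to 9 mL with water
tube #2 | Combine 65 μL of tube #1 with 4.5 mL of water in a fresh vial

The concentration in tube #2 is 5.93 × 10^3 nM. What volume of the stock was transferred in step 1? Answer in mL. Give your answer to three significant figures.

Step 1: v brought to 9 mL → factor = 9 mL/v
Step 2: 65 μL + 4.5 mL = 4565 μL total → factor 4565/65 = 70.231
Product of known-step factors = 70.231
Overall factor = 2.50 mM / (5.93 × 10^3 nM) = 421.59
Step-1 factor = 421.59 / 70.231 = 6.0029
v = 9 mL / 6.0029 = 1.50 mL

1.50 mL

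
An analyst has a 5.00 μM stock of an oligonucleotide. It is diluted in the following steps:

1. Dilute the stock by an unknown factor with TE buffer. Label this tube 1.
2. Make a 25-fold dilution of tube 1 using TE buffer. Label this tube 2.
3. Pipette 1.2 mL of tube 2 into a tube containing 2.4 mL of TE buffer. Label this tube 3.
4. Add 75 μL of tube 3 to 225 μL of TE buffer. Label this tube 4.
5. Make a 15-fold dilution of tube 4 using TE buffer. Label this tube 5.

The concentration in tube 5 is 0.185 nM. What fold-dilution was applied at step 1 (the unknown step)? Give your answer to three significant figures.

Step 1: unknown factor x
Step 2: 25-fold → factor 25
Step 3: 1.2 mL + 2.4 mL = 3.6 mL total → factor 3.6/1.2 = 3
Step 4: 75 μL + 225 μL = 300 μL total → factor 300/75 = 4
Step 5: 15-fold → factor 15
Product of known-step factors = 4500
Overall factor = 5.00 μM / (0.185 nM) = 27027
x = 27027 / 4500 = 6.01

6.01-fold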